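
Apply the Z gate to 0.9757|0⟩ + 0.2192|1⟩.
0.9757|0⟩ - 0.2192|1⟩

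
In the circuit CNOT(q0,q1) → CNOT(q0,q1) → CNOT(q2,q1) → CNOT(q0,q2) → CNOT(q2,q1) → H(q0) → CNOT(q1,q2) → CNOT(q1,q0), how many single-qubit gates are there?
1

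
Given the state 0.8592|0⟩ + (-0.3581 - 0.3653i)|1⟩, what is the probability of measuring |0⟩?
0.7382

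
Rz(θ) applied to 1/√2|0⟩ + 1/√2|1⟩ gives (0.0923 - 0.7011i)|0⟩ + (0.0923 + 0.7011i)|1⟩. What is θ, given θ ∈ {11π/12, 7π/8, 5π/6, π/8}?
11π/12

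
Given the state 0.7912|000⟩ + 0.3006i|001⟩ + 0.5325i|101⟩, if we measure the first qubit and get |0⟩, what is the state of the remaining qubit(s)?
0.9348|00⟩ + 0.3552i|01⟩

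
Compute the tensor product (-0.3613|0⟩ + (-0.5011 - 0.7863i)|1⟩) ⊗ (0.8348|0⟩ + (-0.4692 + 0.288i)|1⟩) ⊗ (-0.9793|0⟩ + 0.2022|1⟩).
0.2954|000⟩ - 0.06099|001⟩ + (-0.166 + 0.1019i)|010⟩ + (0.03428 - 0.02104i)|011⟩ + (0.4097 + 0.6428i)|100⟩ + (-0.08458 - 0.1327i)|101⟩ + (-0.452 - 0.22i)|110⟩ + (0.09333 + 0.04542i)|111⟩

amp(|b₁b₂…⟩) = product of the factor amplitudes for bits b₁, b₂, …; only kets whose every factor amplitude is nonzero survive.
|000⟩: (-0.3613)(0.8348)(-0.9793) = 0.2954
|001⟩: (-0.3613)(0.8348)(0.2022) = -0.06099
|010⟩: (-0.3613)(-0.4692 + 0.288i)(-0.9793) = (-0.166 + 0.1019i)
|011⟩: (-0.3613)(-0.4692 + 0.288i)(0.2022) = (0.03428 - 0.02104i)
|100⟩: (-0.5011 - 0.7863i)(0.8348)(-0.9793) = (0.4097 + 0.6428i)
|101⟩: (-0.5011 - 0.7863i)(0.8348)(0.2022) = (-0.08458 - 0.1327i)
|110⟩: (-0.5011 - 0.7863i)(-0.4692 + 0.288i)(-0.9793) = (-0.452 - 0.22i)
|111⟩: (-0.5011 - 0.7863i)(-0.4692 + 0.288i)(0.2022) = (0.09333 + 0.04542i)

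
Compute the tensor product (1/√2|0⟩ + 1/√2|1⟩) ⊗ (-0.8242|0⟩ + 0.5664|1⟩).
-0.5828|00⟩ + 0.4005|01⟩ - 0.5828|10⟩ + 0.4005|11⟩

amp(|b₁b₂…⟩) = product of the factor amplitudes for bits b₁, b₂, …; only kets whose every factor amplitude is nonzero survive.
|00⟩: (1/√2)(-0.8242) = -0.5828
|01⟩: (1/√2)(0.5664) = 0.4005
|10⟩: (1/√2)(-0.8242) = -0.5828
|11⟩: (1/√2)(0.5664) = 0.4005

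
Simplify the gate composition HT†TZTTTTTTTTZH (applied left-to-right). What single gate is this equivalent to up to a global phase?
I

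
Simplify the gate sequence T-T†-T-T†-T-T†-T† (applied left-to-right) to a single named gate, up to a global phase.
T†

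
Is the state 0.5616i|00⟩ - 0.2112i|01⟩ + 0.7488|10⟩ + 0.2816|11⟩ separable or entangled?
Entangled

Writing the state as a|00⟩ + b|01⟩ + c|10⟩ + d|11⟩, it is a product state iff ad − bc = 0.
Here (a, b, c, d) = (0.5616i, -0.2112i, 0.7488, 0.2816): ad − bc = (0.5616i)(0.2816) − (-0.2112i)(0.7488) = 0.3163i ≠ 0, so the state is entangled.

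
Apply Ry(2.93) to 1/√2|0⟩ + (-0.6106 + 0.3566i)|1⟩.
(0.6819 - 0.3546i)|0⟩ + (0.6387 + 0.03766i)|1⟩

Ry(2.93) = [[cos(θ/2), −sin(θ/2)], [sin(θ/2), cos(θ/2)]]; θ = 2.93, cos(θ/2) ≈ 0.105599, sin(θ/2) ≈ 0.994409.
With a = amp(|0⟩) = 1/√2 and b = amp(|1⟩) = (-0.6106 + 0.3566i):
new amp(|0⟩) = (0.105599)·a + (-0.994409)·b = (0.6819 - 0.3546i)
new amp(|1⟩) = (0.994409)·a + (0.105599)·b = (0.6387 + 0.03766i)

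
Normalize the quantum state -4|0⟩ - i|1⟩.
-0.9701|0⟩ - 0.2425i|1⟩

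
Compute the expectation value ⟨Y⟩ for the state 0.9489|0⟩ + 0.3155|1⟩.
0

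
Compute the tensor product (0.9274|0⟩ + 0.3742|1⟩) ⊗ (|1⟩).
0.9274|01⟩ + 0.3742|11⟩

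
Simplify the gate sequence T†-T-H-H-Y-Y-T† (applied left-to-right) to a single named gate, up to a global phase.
T†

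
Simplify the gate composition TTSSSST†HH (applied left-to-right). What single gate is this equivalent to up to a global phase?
T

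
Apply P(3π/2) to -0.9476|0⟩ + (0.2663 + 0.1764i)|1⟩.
-0.9476|0⟩ + (0.1764 - 0.2663i)|1⟩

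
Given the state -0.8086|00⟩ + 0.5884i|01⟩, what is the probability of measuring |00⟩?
0.6538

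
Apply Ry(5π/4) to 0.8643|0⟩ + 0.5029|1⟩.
-0.7954|0⟩ + 0.6061|1⟩

Ry(5π/4) = [[cos(θ/2), −sin(θ/2)], [sin(θ/2), cos(θ/2)]]; θ = 5π/4, cos(θ/2) ≈ -0.382683, sin(θ/2) ≈ 0.92388.
With a = amp(|0⟩) = 0.8643 and b = amp(|1⟩) = 0.5029:
new amp(|0⟩) = (-0.382683)·a + (-0.92388)·b = -0.7954
new amp(|1⟩) = (0.92388)·a + (-0.382683)·b = 0.6061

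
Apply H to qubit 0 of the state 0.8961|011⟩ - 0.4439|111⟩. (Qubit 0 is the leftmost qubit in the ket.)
0.3198|011⟩ + 0.9475|111⟩

H on qubit 0 mixes each pair of kets that differ only in qubit 0: amplitudes (a, b) of (|…0…⟩, |…1…⟩) become ((a + b)/√2, (a − b)/√2). Kets absent from the input have amplitude 0.
(|011⟩, |111⟩): (a, b) = (0.8961, -0.4439) → (0.3198, 0.9475)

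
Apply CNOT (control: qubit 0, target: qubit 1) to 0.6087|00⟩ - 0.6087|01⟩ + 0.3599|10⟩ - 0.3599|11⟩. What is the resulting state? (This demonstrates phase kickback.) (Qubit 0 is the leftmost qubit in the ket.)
0.6087|00⟩ - 0.6087|01⟩ - 0.3599|10⟩ + 0.3599|11⟩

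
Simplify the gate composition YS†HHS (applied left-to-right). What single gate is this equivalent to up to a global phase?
Y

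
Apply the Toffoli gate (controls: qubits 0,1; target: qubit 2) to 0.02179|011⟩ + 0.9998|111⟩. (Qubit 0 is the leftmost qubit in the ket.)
0.02179|011⟩ + 0.9998|110⟩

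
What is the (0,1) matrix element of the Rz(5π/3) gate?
0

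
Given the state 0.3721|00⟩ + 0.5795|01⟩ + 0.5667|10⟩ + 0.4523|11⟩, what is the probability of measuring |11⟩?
0.2046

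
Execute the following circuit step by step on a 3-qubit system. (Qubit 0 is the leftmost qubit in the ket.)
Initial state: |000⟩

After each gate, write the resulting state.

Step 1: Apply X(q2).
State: |001⟩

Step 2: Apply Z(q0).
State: |001⟩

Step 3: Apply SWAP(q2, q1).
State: |010⟩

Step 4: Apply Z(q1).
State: -|010⟩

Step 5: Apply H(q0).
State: -1/√2|010⟩ - 1/√2|110⟩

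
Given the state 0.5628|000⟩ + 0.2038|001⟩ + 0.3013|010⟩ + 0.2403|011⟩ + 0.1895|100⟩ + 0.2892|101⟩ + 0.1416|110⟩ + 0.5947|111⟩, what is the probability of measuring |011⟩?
0.05774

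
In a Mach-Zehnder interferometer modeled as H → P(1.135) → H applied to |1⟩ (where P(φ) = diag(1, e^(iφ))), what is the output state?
(0.2889 - 0.4533i)|0⟩ + (0.7111 + 0.4533i)|1⟩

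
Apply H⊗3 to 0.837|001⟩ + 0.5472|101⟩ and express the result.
0.4894|000⟩ - 0.4894|001⟩ + 0.4894|010⟩ - 0.4894|011⟩ + 0.1025|100⟩ - 0.1025|101⟩ + 0.1025|110⟩ - 0.1025|111⟩

H⊗3 gives amp(|y⟩) = (1/2√2) Σ_x (−1)^(x·y) amp(|x⟩), where x·y is the number of positions in which both x and y have a 1.
|000⟩: (0.837 + 0.5472)/(2√2) = 0.4894
|001⟩: (-0.837 - 0.5472)/(2√2) = -0.4894
|010⟩: (0.837 + 0.5472)/(2√2) = 0.4894
|011⟩: (-0.837 - 0.5472)/(2√2) = -0.4894
|100⟩: (0.837 - 0.5472)/(2√2) = 0.1025
|101⟩: (-0.837 + 0.5472)/(2√2) = -0.1025
|110⟩: (0.837 - 0.5472)/(2√2) = 0.1025
|111⟩: (-0.837 + 0.5472)/(2√2) = -0.1025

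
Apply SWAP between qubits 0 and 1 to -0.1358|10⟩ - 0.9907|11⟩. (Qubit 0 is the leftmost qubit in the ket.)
-0.1358|01⟩ - 0.9907|11⟩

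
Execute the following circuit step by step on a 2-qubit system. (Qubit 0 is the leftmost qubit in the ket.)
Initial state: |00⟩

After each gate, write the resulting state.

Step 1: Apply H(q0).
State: 1/√2|00⟩ + 1/√2|10⟩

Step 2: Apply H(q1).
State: 1/2|00⟩ + 1/2|01⟩ + 1/2|10⟩ + 1/2|11⟩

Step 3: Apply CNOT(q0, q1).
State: 1/2|00⟩ + 1/2|01⟩ + 1/2|10⟩ + 1/2|11⟩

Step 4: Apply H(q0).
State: 1/√2|00⟩ + 1/√2|01⟩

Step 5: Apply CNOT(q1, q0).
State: 1/√2|00⟩ + 1/√2|11⟩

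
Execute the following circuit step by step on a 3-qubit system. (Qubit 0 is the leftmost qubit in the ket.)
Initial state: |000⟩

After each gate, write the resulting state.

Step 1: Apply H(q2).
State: 1/√2|000⟩ + 1/√2|001⟩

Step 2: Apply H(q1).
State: 1/2|000⟩ + 1/2|001⟩ + 1/2|010⟩ + 1/2|011⟩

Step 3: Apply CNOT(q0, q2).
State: 1/2|000⟩ + 1/2|001⟩ + 1/2|010⟩ + 1/2|011⟩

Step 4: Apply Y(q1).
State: -(1/2)i|000⟩ - (1/2)i|001⟩ + (1/2)i|010⟩ + (1/2)i|011⟩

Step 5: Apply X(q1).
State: (1/2)i|000⟩ + (1/2)i|001⟩ - (1/2)i|010⟩ - (1/2)i|011⟩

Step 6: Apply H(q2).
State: (1/√2)i|000⟩ - (1/√2)i|010⟩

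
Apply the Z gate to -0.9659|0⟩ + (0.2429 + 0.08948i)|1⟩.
-0.9659|0⟩ + (-0.2429 - 0.08948i)|1⟩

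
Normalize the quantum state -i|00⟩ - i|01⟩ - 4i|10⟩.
-0.2357i|00⟩ - 0.2357i|01⟩ - 0.9428i|10⟩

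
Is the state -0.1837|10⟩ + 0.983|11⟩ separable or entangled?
Separable

Writing the state as a|00⟩ + b|01⟩ + c|10⟩ + d|11⟩, it is a product state iff ad − bc = 0.
Here (a, b, c, d) = (0, 0, -0.1837, 0.983): ad − bc = (0)(0.983) − (0)(-0.1837) = 0, so the state is separable.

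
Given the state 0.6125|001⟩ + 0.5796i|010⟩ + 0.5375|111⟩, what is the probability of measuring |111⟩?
0.2889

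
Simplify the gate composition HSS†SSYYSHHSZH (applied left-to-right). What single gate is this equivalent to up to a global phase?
X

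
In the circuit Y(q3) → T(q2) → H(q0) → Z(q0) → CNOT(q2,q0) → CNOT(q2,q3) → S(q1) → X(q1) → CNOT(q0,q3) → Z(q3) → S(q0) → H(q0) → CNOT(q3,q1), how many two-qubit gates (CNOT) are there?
4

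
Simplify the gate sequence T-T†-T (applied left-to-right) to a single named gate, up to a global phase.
T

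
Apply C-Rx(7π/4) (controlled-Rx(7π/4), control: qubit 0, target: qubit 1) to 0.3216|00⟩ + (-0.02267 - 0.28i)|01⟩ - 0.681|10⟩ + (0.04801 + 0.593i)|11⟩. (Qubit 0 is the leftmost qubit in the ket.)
0.3216|00⟩ + (-0.02267 - 0.28i)|01⟩ + (0.8561 - 0.01837i)|10⟩ + (-0.04436 - 0.2873i)|11⟩

C-Rx(7π/4) leaves the control-|0⟩ kets |00⟩, |01⟩ unchanged and applies Rx(7π/4) to qubit 1 on the control-|1⟩ pair (|10⟩, |11⟩).
Rx(7π/4) = [[cos(θ/2), −i·sin(θ/2)], [−i·sin(θ/2), cos(θ/2)]]; θ = 7π/4, cos(θ/2) ≈ -0.92388, sin(θ/2) ≈ 0.382683.
With a = amp(|10⟩) = -0.681 and b = amp(|11⟩) = (0.04801 + 0.593i):
new amp(|10⟩) = (-0.92388)·a + (-0.382683i)·b = (0.8561 - 0.01837i)
new amp(|11⟩) = (-0.382683i)·a + (-0.92388)·b = (-0.04436 - 0.2873i)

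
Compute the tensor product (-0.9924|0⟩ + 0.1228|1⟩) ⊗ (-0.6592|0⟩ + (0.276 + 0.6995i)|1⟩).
0.6542|00⟩ + (-0.2739 - 0.6942i)|01⟩ - 0.08095|10⟩ + (0.03389 + 0.0859i)|11⟩

amp(|b₁b₂…⟩) = product of the factor amplitudes for bits b₁, b₂, …; only kets whose every factor amplitude is nonzero survive.
|00⟩: (-0.9924)(-0.6592) = 0.6542
|01⟩: (-0.9924)(0.276 + 0.6995i) = (-0.2739 - 0.6942i)
|10⟩: (0.1228)(-0.6592) = -0.08095
|11⟩: (0.1228)(0.276 + 0.6995i) = (0.03389 + 0.0859i)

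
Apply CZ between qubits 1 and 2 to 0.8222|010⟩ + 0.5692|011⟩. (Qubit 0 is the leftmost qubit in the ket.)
0.8222|010⟩ - 0.5692|011⟩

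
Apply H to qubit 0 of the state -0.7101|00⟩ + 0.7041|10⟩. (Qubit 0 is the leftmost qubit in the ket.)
-0.004243|00⟩ - |10⟩

H on qubit 0 mixes each pair of kets that differ only in qubit 0: amplitudes (a, b) of (|…0…⟩, |…1…⟩) become ((a + b)/√2, (a − b)/√2). Kets absent from the input have amplitude 0.
(|00⟩, |10⟩): (a, b) = (-0.7101, 0.7041) → (-0.004243, -1)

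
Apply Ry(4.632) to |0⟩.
-0.6781|0⟩ + 0.7349|1⟩

Ry(4.632) = [[cos(θ/2), −sin(θ/2)], [sin(θ/2), cos(θ/2)]]; θ = 4.632, cos(θ/2) ≈ -0.678122, sin(θ/2) ≈ 0.73495.
With a = amp(|0⟩) = 1 and b = amp(|1⟩) = 0:
new amp(|0⟩) = (-0.678122)·a + (-0.73495)·b = -0.6781
new amp(|1⟩) = (0.73495)·a + (-0.678122)·b = 0.7349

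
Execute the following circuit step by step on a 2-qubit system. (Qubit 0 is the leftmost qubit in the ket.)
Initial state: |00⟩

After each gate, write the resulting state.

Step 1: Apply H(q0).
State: 1/√2|00⟩ + 1/√2|10⟩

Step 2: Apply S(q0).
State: 1/√2|00⟩ + (1/√2)i|10⟩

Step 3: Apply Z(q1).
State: 1/√2|00⟩ + (1/√2)i|10⟩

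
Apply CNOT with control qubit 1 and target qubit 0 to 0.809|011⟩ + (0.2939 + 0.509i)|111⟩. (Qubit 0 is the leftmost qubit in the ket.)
(0.2939 + 0.509i)|011⟩ + 0.809|111⟩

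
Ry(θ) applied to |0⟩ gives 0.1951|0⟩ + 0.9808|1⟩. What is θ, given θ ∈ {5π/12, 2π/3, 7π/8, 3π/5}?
7π/8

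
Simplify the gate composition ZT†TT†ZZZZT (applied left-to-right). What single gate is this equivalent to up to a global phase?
Z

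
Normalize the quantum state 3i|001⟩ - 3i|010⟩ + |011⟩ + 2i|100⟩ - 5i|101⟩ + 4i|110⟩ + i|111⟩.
0.3721i|001⟩ - 0.3721i|010⟩ + 0.124|011⟩ + 0.2481i|100⟩ - 0.6202i|101⟩ + 0.4961i|110⟩ + 0.124i|111⟩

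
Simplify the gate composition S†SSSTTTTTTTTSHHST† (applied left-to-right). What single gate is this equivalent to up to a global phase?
T†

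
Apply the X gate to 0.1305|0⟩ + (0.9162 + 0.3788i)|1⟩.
(0.9162 + 0.3788i)|0⟩ + 0.1305|1⟩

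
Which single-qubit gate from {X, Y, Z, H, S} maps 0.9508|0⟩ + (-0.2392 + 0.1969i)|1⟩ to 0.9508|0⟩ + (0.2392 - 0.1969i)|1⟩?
Z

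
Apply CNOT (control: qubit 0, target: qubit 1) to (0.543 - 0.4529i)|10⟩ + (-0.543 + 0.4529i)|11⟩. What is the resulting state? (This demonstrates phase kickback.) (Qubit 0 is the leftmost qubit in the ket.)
(-0.543 + 0.4529i)|10⟩ + (0.543 - 0.4529i)|11⟩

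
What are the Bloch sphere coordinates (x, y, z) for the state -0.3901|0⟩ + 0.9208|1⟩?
(-0.7184, 0, -0.6957)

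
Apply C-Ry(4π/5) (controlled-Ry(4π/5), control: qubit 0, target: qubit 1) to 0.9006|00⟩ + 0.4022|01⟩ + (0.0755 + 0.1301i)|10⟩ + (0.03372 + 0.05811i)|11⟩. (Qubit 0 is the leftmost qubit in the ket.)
0.9006|00⟩ + 0.4022|01⟩ + (-0.008739 - 0.01506i)|10⟩ + (0.08222 + 0.1417i)|11⟩

C-Ry(4π/5) leaves the control-|0⟩ kets |00⟩, |01⟩ unchanged and applies Ry(4π/5) to qubit 1 on the control-|1⟩ pair (|10⟩, |11⟩).
Ry(4π/5) = [[cos(θ/2), −sin(θ/2)], [sin(θ/2), cos(θ/2)]]; θ = 4π/5, cos(θ/2) ≈ 0.309017, sin(θ/2) ≈ 0.951057.
With a = amp(|10⟩) = (0.0755 + 0.1301i) and b = amp(|11⟩) = (0.03372 + 0.05811i):
new amp(|10⟩) = (0.309017)·a + (-0.951057)·b = (-0.008739 - 0.01506i)
new amp(|11⟩) = (0.951057)·a + (0.309017)·b = (0.08222 + 0.1417i)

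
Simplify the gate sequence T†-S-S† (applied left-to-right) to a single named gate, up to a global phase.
T†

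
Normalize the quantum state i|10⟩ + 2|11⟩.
(1/√5)i|10⟩ + 0.8944|11⟩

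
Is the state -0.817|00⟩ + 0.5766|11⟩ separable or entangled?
Entangled

Writing the state as a|00⟩ + b|01⟩ + c|10⟩ + d|11⟩, it is a product state iff ad − bc = 0.
Here (a, b, c, d) = (-0.817, 0, 0, 0.5766): ad − bc = (-0.817)(0.5766) − (0)(0) = -0.4711 ≠ 0, so the state is entangled.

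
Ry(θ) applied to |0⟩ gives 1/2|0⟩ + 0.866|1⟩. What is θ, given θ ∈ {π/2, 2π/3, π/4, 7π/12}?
2π/3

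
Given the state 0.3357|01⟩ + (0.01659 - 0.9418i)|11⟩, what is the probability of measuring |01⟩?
0.1127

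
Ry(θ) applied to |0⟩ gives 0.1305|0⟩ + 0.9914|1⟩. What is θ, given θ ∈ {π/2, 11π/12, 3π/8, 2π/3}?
11π/12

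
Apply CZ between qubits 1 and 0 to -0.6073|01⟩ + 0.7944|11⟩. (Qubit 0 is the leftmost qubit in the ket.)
-0.6073|01⟩ - 0.7944|11⟩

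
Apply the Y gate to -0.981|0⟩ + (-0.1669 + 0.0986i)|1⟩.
(0.0986 + 0.1669i)|0⟩ - 0.981i|1⟩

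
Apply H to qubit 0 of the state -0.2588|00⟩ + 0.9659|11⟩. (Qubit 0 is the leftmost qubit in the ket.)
-0.183|00⟩ + 0.683|01⟩ - 0.183|10⟩ - 0.683|11⟩

H on qubit 0 mixes each pair of kets that differ only in qubit 0: amplitudes (a, b) of (|…0…⟩, |…1…⟩) become ((a + b)/√2, (a − b)/√2). Kets absent from the input have amplitude 0.
(|00⟩, |10⟩): (a, b) = (-0.2588, 0) → (-0.183, -0.183)
(|01⟩, |11⟩): (a, b) = (0, 0.9659) → (0.683, -0.683)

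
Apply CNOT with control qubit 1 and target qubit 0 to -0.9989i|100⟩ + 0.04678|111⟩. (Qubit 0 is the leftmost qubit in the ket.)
0.04678|011⟩ - 0.9989i|100⟩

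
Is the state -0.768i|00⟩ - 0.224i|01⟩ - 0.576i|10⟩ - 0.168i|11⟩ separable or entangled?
Separable

Writing the state as a|00⟩ + b|01⟩ + c|10⟩ + d|11⟩, it is a product state iff ad − bc = 0.
Here (a, b, c, d) = (-0.768i, -0.224i, -0.576i, -0.168i): ad − bc = (-0.768i)(-0.168i) − (-0.224i)(-0.576i) = 0, so the state is separable.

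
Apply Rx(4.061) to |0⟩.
-0.4437|0⟩ - 0.8962i|1⟩

Rx(4.061) = [[cos(θ/2), −i·sin(θ/2)], [−i·sin(θ/2), cos(θ/2)]]; θ = 4.061, cos(θ/2) ≈ -0.443683, sin(θ/2) ≈ 0.896184.
With a = amp(|0⟩) = 1 and b = amp(|1⟩) = 0:
new amp(|0⟩) = (-0.443683)·a + (-0.896184i)·b = -0.4437
new amp(|1⟩) = (-0.896184i)·a + (-0.443683)·b = -0.8962i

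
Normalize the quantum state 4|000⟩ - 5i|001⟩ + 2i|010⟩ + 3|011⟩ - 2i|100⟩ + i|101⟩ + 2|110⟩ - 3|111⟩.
0.4714|000⟩ - 0.5893i|001⟩ + 0.2357i|010⟩ + 1/√8|011⟩ - 0.2357i|100⟩ + 0.1179i|101⟩ + 0.2357|110⟩ - 1/√8|111⟩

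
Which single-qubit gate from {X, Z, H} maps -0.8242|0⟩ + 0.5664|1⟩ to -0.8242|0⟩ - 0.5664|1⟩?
Z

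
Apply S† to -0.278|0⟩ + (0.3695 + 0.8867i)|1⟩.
-0.278|0⟩ + (0.8867 - 0.3695i)|1⟩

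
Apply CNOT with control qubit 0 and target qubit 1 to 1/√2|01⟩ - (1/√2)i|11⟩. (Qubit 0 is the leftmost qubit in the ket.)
1/√2|01⟩ - (1/√2)i|10⟩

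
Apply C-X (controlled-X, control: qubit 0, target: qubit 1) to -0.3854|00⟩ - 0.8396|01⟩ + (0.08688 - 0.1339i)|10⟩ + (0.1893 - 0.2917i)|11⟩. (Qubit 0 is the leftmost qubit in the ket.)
-0.3854|00⟩ - 0.8396|01⟩ + (0.1893 - 0.2917i)|10⟩ + (0.08688 - 0.1339i)|11⟩

C-X leaves the control-|0⟩ kets |00⟩, |01⟩ unchanged and applies X to qubit 1 on the control-|1⟩ pair (|10⟩, |11⟩).
X = [[0, 1], [1, 0]].
With a = amp(|10⟩) = (0.08688 - 0.1339i) and b = amp(|11⟩) = (0.1893 - 0.2917i):
new amp(|10⟩) = (1)·b = (0.1893 - 0.2917i)
new amp(|11⟩) = (1)·a = (0.08688 - 0.1339i)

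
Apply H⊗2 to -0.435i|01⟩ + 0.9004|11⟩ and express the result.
(0.4502 - 0.2175i)|00⟩ + (-0.4502 + 0.2175i)|01⟩ + (-0.4502 - 0.2175i)|10⟩ + (0.4502 + 0.2175i)|11⟩

H⊗2 gives amp(|y⟩) = (1/2) Σ_x (−1)^(x·y) amp(|x⟩), where x·y is the number of positions in which both x and y have a 1.
|00⟩: (-0.435i + 0.9004)/2 = (0.4502 - 0.2175i)
|01⟩: (0.435i - 0.9004)/2 = (-0.4502 + 0.2175i)
|10⟩: (-0.435i - 0.9004)/2 = (-0.4502 - 0.2175i)
|11⟩: (0.435i + 0.9004)/2 = (0.4502 + 0.2175i)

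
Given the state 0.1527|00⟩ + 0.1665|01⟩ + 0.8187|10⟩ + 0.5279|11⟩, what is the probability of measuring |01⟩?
0.02772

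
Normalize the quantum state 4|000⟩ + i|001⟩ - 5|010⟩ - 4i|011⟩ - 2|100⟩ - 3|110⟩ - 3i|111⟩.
1/√5|000⟩ + 0.1118i|001⟩ - 0.559|010⟩ - (1/√5)i|011⟩ - 0.2236|100⟩ - 0.3354|110⟩ - 0.3354i|111⟩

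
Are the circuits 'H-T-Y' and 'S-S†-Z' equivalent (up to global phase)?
No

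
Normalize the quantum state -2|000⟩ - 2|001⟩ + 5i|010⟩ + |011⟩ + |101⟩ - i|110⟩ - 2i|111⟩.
-0.3162|000⟩ - 0.3162|001⟩ + 0.7906i|010⟩ + 0.1581|011⟩ + 0.1581|101⟩ - 0.1581i|110⟩ - 0.3162i|111⟩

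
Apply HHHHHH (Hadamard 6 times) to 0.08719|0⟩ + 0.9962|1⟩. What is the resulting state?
0.08719|0⟩ + 0.9962|1⟩

H² = I, so an even number of Hadamards cancels: H^6 = I and the state is unchanged.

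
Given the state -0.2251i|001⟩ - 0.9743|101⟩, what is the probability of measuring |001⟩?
0.05067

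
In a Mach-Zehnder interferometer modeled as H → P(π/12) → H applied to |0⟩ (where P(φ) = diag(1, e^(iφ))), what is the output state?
(0.983 + 0.1294i)|0⟩ + (0.01704 - 0.1294i)|1⟩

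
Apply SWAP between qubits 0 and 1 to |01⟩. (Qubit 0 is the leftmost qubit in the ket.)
|10⟩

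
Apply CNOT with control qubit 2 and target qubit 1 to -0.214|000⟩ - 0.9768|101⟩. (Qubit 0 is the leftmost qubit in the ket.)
-0.214|000⟩ - 0.9768|111⟩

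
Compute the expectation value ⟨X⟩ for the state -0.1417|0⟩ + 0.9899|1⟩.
-0.2805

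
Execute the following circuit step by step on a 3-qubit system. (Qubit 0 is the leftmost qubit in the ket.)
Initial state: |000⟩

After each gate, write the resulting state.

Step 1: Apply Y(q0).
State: i|100⟩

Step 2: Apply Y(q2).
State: -|101⟩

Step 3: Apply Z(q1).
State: -|101⟩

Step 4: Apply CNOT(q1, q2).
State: -|101⟩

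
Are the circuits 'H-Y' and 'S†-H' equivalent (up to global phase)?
No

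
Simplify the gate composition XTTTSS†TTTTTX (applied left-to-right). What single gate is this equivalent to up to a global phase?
I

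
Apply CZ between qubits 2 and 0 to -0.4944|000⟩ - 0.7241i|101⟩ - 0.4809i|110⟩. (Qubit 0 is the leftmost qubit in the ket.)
-0.4944|000⟩ + 0.7241i|101⟩ - 0.4809i|110⟩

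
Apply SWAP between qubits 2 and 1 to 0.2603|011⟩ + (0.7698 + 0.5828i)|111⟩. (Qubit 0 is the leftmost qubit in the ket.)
0.2603|011⟩ + (0.7698 + 0.5828i)|111⟩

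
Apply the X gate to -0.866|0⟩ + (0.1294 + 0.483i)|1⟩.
(0.1294 + 0.483i)|0⟩ - 0.866|1⟩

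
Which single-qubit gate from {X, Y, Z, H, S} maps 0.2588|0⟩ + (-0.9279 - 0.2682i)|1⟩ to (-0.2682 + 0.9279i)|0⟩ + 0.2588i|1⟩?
Y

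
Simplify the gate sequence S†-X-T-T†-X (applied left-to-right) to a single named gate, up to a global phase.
S†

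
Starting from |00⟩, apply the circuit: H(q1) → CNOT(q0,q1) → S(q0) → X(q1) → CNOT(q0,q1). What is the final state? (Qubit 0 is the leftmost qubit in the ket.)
1/√2|00⟩ + 1/√2|01⟩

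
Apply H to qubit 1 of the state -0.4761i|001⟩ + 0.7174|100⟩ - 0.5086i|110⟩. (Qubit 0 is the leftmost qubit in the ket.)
-0.3367i|001⟩ - 0.3367i|011⟩ + (0.5073 - 0.3596i)|100⟩ + (0.5073 + 0.3596i)|110⟩

H on qubit 1 mixes each pair of kets that differ only in qubit 1: amplitudes (a, b) of (|…0…⟩, |…1…⟩) become ((a + b)/√2, (a − b)/√2). Kets absent from the input have amplitude 0.
(|001⟩, |011⟩): (a, b) = (-0.4761i, 0) → (-0.3367i, -0.3367i)
(|100⟩, |110⟩): (a, b) = (0.7174, -0.5086i) → ((0.5073 - 0.3596i), (0.5073 + 0.3596i))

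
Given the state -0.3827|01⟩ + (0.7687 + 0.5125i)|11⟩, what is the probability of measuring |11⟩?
0.8536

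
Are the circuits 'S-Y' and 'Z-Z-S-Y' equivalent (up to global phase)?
Yes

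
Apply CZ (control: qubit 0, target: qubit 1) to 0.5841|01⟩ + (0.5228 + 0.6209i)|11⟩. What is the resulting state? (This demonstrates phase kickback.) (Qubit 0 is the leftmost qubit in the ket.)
0.5841|01⟩ + (-0.5228 - 0.6209i)|11⟩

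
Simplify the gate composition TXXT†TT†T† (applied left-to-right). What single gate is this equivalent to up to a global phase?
T†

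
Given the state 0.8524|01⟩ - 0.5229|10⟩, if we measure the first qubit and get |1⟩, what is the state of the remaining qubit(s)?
-|0⟩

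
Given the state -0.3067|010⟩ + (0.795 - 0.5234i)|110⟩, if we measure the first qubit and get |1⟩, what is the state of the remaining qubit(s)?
(0.8352 - 0.5499i)|10⟩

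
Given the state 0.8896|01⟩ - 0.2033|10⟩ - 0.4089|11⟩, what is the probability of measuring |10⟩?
0.04133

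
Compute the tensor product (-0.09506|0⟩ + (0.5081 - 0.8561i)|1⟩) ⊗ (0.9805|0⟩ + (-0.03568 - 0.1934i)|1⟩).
-0.09321|00⟩ + (0.003392 + 0.01838i)|01⟩ + (0.4982 - 0.8394i)|10⟩ + (-0.1837 - 0.06772i)|11⟩

amp(|b₁b₂…⟩) = product of the factor amplitudes for bits b₁, b₂, …; only kets whose every factor amplitude is nonzero survive.
|00⟩: (-0.09506)(0.9805) = -0.09321
|01⟩: (-0.09506)(-0.03568 - 0.1934i) = (0.003392 + 0.01838i)
|10⟩: (0.5081 - 0.8561i)(0.9805) = (0.4982 - 0.8394i)
|11⟩: (0.5081 - 0.8561i)(-0.03568 - 0.1934i) = (-0.1837 - 0.06772i)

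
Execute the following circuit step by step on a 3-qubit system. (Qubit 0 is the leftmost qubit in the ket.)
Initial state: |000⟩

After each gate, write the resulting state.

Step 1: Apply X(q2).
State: |001⟩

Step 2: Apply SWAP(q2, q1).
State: |010⟩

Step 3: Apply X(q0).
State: |110⟩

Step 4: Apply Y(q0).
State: -i|010⟩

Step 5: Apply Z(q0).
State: -i|010⟩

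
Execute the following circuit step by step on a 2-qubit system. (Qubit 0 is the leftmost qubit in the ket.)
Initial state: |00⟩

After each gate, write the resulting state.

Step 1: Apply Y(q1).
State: i|01⟩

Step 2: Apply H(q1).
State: (1/√2)i|00⟩ - (1/√2)i|01⟩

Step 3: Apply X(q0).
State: (1/√2)i|10⟩ - (1/√2)i|11⟩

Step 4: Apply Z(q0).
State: -(1/√2)i|10⟩ + (1/√2)i|11⟩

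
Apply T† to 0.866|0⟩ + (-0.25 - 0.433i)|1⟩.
0.866|0⟩ + (-0.483 - 0.1294i)|1⟩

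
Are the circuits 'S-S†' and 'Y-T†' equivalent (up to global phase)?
No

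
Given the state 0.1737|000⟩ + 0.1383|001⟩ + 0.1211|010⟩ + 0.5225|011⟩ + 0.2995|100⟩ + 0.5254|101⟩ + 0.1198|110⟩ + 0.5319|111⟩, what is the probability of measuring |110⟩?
0.01435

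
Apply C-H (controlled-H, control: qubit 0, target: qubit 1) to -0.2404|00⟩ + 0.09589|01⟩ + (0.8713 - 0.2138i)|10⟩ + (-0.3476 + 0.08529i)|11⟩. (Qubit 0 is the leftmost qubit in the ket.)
-0.2404|00⟩ + 0.09589|01⟩ + (0.3703 - 0.09087i)|10⟩ + (0.8619 - 0.2115i)|11⟩

C-H leaves the control-|0⟩ kets |00⟩, |01⟩ unchanged and applies H to qubit 1 on the control-|1⟩ pair (|10⟩, |11⟩).
H = [[1/√2, 1/√2], [1/√2, -1/√2]].
With a = amp(|10⟩) = (0.8713 - 0.2138i) and b = amp(|11⟩) = (-0.3476 + 0.08529i):
new amp(|10⟩) = (1/√2)·a + (1/√2)·b = (0.3703 - 0.09087i)
new amp(|11⟩) = (1/√2)·a + (-1/√2)·b = (0.8619 - 0.2115i)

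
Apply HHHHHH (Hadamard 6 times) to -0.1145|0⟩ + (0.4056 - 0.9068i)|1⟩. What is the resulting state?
-0.1145|0⟩ + (0.4056 - 0.9068i)|1⟩

H² = I, so an even number of Hadamards cancels: H^6 = I and the state is unchanged.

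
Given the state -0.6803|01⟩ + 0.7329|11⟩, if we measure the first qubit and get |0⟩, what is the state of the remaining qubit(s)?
-|1⟩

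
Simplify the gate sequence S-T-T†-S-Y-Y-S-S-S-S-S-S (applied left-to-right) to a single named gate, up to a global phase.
I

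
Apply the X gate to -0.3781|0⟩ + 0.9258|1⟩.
0.9258|0⟩ - 0.3781|1⟩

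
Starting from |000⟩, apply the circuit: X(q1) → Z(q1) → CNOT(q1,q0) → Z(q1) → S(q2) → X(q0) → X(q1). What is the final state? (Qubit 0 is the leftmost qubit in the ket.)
|000⟩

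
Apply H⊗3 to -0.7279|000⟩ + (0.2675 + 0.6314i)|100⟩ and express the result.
(-0.1628 + 0.2232i)|000⟩ + (-0.1628 + 0.2232i)|001⟩ + (-0.1628 + 0.2232i)|010⟩ + (-0.1628 + 0.2232i)|011⟩ + (-0.3519 - 0.2232i)|100⟩ + (-0.3519 - 0.2232i)|101⟩ + (-0.3519 - 0.2232i)|110⟩ + (-0.3519 - 0.2232i)|111⟩

H⊗3 gives amp(|y⟩) = (1/2√2) Σ_x (−1)^(x·y) amp(|x⟩), where x·y is the number of positions in which both x and y have a 1.
|000⟩: (-0.7279 + (0.2675 + 0.6314i))/(2√2) = (-0.1628 + 0.2232i)
|001⟩: (-0.7279 + (0.2675 + 0.6314i))/(2√2) = (-0.1628 + 0.2232i)
|010⟩: (-0.7279 + (0.2675 + 0.6314i))/(2√2) = (-0.1628 + 0.2232i)
|011⟩: (-0.7279 + (0.2675 + 0.6314i))/(2√2) = (-0.1628 + 0.2232i)
|100⟩: (-0.7279 - (0.2675 + 0.6314i))/(2√2) = (-0.3519 - 0.2232i)
|101⟩: (-0.7279 - (0.2675 + 0.6314i))/(2√2) = (-0.3519 - 0.2232i)
|110⟩: (-0.7279 - (0.2675 + 0.6314i))/(2√2) = (-0.3519 - 0.2232i)
|111⟩: (-0.7279 - (0.2675 + 0.6314i))/(2√2) = (-0.3519 - 0.2232i)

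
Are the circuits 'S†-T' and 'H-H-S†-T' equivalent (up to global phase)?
Yes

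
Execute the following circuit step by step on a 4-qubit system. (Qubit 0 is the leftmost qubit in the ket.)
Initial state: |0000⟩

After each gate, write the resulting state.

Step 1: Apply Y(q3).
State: i|0001⟩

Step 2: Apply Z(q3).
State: -i|0001⟩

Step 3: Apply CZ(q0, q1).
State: -i|0001⟩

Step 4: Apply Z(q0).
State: -i|0001⟩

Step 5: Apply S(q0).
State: -i|0001⟩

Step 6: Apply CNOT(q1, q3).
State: -i|0001⟩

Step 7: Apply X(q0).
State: -i|1001⟩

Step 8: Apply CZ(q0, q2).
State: -i|1001⟩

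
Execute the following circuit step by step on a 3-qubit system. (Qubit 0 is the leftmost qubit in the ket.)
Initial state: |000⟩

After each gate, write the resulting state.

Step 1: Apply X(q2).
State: |001⟩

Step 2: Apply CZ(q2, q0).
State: |001⟩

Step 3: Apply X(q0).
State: |101⟩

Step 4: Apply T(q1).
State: |101⟩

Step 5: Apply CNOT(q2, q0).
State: |001⟩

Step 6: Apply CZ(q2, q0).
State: |001⟩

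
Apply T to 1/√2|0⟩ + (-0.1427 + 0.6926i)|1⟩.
1/√2|0⟩ + (-0.5906 + 0.3888i)|1⟩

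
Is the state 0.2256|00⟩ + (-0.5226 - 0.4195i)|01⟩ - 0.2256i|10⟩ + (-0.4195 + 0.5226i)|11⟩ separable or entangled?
Separable

Writing the state as a|00⟩ + b|01⟩ + c|10⟩ + d|11⟩, it is a product state iff ad − bc = 0.
Here (a, b, c, d) = (0.2256, (-0.5226 - 0.4195i), -0.2256i, (-0.4195 + 0.5226i)): ad − bc = (0.2256)(-0.4195 + 0.5226i) − (-0.5226 - 0.4195i)(-0.2256i) = 0, so the state is separable.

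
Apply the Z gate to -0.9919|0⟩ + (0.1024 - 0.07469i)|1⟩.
-0.9919|0⟩ + (-0.1024 + 0.07469i)|1⟩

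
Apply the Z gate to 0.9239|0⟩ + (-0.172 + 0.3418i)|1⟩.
0.9239|0⟩ + (0.172 - 0.3418i)|1⟩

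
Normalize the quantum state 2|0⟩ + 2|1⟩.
1/√2|0⟩ + 1/√2|1⟩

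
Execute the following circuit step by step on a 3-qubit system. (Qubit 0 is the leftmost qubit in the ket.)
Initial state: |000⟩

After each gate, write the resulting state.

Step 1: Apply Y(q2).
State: i|001⟩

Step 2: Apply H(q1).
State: (1/√2)i|001⟩ + (1/√2)i|011⟩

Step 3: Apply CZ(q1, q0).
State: (1/√2)i|001⟩ + (1/√2)i|011⟩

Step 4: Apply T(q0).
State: (1/√2)i|001⟩ + (1/√2)i|011⟩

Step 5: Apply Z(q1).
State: (1/√2)i|001⟩ - (1/√2)i|011⟩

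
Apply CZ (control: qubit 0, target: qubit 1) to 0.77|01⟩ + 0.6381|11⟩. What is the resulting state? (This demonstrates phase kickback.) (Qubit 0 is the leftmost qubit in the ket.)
0.77|01⟩ - 0.6381|11⟩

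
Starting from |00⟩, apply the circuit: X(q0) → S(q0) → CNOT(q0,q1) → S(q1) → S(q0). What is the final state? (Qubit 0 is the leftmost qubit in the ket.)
-i|11⟩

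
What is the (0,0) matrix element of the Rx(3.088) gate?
0.02679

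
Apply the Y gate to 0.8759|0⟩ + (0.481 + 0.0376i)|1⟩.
(0.0376 - 0.481i)|0⟩ + 0.8759i|1⟩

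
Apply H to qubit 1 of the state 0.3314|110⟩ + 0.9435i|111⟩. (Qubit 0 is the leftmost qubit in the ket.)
0.2343|100⟩ + 0.6672i|101⟩ - 0.2343|110⟩ - 0.6672i|111⟩

H on qubit 1 mixes each pair of kets that differ only in qubit 1: amplitudes (a, b) of (|…0…⟩, |…1…⟩) become ((a + b)/√2, (a − b)/√2). Kets absent from the input have amplitude 0.
(|100⟩, |110⟩): (a, b) = (0, 0.3314) → (0.2343, -0.2343)
(|101⟩, |111⟩): (a, b) = (0, 0.9435i) → (0.6672i, -0.6672i)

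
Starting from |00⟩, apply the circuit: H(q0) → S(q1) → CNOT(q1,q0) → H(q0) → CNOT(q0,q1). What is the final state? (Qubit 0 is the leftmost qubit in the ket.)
|00⟩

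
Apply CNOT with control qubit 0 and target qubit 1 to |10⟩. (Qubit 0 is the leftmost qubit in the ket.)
|11⟩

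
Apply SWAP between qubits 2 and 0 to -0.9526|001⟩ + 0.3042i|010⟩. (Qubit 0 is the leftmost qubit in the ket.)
0.3042i|010⟩ - 0.9526|100⟩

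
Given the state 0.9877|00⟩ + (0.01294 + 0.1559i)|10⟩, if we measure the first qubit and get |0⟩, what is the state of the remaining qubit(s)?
|0⟩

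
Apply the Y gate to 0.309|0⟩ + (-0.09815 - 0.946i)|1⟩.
(-0.946 + 0.09815i)|0⟩ + 0.309i|1⟩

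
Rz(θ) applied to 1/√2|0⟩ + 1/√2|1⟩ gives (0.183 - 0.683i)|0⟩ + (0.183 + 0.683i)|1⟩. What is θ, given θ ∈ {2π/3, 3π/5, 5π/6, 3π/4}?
5π/6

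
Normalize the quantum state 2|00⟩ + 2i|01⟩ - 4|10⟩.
1/√6|00⟩ + (1/√6)i|01⟩ - 0.8165|10⟩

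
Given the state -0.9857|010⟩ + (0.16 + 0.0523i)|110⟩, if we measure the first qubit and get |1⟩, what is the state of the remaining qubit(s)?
(0.9505 + 0.3107i)|10⟩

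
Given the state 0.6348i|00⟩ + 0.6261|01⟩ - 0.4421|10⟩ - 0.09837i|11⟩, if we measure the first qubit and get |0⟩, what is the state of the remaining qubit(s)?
0.712i|0⟩ + 0.7022|1⟩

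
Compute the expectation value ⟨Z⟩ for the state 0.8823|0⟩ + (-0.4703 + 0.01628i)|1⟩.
0.557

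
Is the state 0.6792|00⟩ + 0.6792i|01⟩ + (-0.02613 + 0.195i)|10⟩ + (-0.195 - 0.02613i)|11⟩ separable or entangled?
Separable

Writing the state as a|00⟩ + b|01⟩ + c|10⟩ + d|11⟩, it is a product state iff ad − bc = 0.
Here (a, b, c, d) = (0.6792, 0.6792i, (-0.02613 + 0.195i), (-0.195 - 0.02613i)): ad − bc = (0.6792)(-0.195 - 0.02613i) − (0.6792i)(-0.02613 + 0.195i) = 0, so the state is separable.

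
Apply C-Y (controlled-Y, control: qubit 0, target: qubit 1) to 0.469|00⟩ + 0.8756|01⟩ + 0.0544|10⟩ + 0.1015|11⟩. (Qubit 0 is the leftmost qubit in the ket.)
0.469|00⟩ + 0.8756|01⟩ - 0.1015i|10⟩ + 0.0544i|11⟩

C-Y leaves the control-|0⟩ kets |00⟩, |01⟩ unchanged and applies Y to qubit 1 on the control-|1⟩ pair (|10⟩, |11⟩).
Y = [[0, -i], [i, 0]].
With a = amp(|10⟩) = 0.0544 and b = amp(|11⟩) = 0.1015:
new amp(|10⟩) = (-i)·b = -0.1015i
new amp(|11⟩) = (i)·a = 0.0544i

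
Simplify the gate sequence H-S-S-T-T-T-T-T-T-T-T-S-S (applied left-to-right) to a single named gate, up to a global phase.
H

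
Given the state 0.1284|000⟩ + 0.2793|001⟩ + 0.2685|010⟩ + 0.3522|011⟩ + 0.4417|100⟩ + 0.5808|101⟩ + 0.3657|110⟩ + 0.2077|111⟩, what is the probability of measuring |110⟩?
0.1337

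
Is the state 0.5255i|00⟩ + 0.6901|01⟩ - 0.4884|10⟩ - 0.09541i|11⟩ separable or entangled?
Entangled

Writing the state as a|00⟩ + b|01⟩ + c|10⟩ + d|11⟩, it is a product state iff ad − bc = 0.
Here (a, b, c, d) = (0.5255i, 0.6901, -0.4884, -0.09541i): ad − bc = (0.5255i)(-0.09541i) − (0.6901)(-0.4884) = 0.3872 ≠ 0, so the state is entangled.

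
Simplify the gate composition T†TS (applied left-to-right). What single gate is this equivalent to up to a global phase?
S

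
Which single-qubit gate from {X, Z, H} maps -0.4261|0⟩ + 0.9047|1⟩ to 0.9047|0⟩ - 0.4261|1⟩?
X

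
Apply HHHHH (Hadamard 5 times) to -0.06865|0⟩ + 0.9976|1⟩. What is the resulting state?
0.6569|0⟩ - 0.754|1⟩

H² = I, so H^5 = H: a single Hadamard. With (a, b) = (-0.06865, 0.9976), H gives ((a + b)/√2, (a − b)/√2) = (0.6569, -0.754).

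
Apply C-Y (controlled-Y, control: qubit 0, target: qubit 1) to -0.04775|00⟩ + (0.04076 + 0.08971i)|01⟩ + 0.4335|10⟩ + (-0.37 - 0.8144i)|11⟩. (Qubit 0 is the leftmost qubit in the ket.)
-0.04775|00⟩ + (0.04076 + 0.08971i)|01⟩ + (-0.8144 + 0.37i)|10⟩ + 0.4335i|11⟩

C-Y leaves the control-|0⟩ kets |00⟩, |01⟩ unchanged and applies Y to qubit 1 on the control-|1⟩ pair (|10⟩, |11⟩).
Y = [[0, -i], [i, 0]].
With a = amp(|10⟩) = 0.4335 and b = amp(|11⟩) = (-0.37 - 0.8144i):
new amp(|10⟩) = (-i)·b = (-0.8144 + 0.37i)
new amp(|11⟩) = (i)·a = 0.4335i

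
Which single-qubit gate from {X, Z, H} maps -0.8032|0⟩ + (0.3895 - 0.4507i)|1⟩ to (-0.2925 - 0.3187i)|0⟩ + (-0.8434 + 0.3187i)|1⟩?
H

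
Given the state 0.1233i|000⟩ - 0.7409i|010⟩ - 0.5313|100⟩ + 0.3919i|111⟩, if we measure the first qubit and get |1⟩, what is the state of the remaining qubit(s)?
-0.8048|00⟩ + 0.5936i|11⟩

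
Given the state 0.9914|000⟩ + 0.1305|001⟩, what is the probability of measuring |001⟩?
0.01703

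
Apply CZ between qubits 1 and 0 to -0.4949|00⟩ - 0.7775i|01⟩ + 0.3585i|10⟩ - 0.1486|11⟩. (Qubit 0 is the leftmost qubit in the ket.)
-0.4949|00⟩ - 0.7775i|01⟩ + 0.3585i|10⟩ + 0.1486|11⟩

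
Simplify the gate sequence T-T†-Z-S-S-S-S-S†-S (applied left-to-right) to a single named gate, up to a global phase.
Z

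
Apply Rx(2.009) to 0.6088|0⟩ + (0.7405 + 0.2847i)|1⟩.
(0.5669 - 0.6249i)|0⟩ + (0.3973 - 0.361i)|1⟩

Rx(2.009) = [[cos(θ/2), −i·sin(θ/2)], [−i·sin(θ/2), cos(θ/2)]]; θ = 2.009, cos(θ/2) ≈ 0.53651, sin(θ/2) ≈ 0.843894.
With a = amp(|0⟩) = 0.6088 and b = amp(|1⟩) = (0.7405 + 0.2847i):
new amp(|0⟩) = (0.53651)·a + (-0.843894i)·b = (0.5669 - 0.6249i)
new amp(|1⟩) = (-0.843894i)·a + (0.53651)·b = (0.3973 - 0.361i)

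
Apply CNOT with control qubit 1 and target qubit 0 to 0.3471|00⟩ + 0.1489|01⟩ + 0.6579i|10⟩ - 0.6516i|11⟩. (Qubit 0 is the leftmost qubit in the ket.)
0.3471|00⟩ - 0.6516i|01⟩ + 0.6579i|10⟩ + 0.1489|11⟩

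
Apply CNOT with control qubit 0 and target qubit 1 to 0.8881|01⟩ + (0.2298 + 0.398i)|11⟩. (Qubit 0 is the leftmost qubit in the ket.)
0.8881|01⟩ + (0.2298 + 0.398i)|10⟩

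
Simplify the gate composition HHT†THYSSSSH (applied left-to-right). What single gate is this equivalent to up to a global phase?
Y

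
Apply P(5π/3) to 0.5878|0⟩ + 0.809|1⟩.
0.5878|0⟩ + (0.4045 - 0.7006i)|1⟩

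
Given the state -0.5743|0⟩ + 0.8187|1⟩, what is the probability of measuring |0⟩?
0.3298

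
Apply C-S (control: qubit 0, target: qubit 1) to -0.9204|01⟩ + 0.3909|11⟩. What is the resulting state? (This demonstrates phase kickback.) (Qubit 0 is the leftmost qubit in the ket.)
-0.9204|01⟩ + 0.3909i|11⟩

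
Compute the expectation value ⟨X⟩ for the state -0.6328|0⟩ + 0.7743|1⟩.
-0.98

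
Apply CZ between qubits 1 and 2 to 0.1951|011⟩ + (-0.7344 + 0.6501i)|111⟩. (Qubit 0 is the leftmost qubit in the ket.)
-0.1951|011⟩ + (0.7344 - 0.6501i)|111⟩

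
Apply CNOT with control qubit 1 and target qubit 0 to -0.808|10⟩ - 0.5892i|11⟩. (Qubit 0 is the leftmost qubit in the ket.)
-0.5892i|01⟩ - 0.808|10⟩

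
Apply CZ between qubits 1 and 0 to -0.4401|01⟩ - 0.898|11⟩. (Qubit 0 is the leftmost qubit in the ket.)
-0.4401|01⟩ + 0.898|11⟩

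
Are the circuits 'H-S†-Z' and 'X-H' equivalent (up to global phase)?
No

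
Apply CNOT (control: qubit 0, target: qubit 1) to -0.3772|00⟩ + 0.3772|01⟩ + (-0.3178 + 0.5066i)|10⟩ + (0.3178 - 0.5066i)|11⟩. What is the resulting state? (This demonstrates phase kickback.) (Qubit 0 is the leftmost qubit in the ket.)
-0.3772|00⟩ + 0.3772|01⟩ + (0.3178 - 0.5066i)|10⟩ + (-0.3178 + 0.5066i)|11⟩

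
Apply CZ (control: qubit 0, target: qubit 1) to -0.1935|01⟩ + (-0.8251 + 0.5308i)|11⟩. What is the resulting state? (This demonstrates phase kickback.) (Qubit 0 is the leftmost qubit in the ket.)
-0.1935|01⟩ + (0.8251 - 0.5308i)|11⟩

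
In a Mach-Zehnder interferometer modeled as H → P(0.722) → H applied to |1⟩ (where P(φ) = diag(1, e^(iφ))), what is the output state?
(0.1248 - 0.3304i)|0⟩ + (0.8752 + 0.3304i)|1⟩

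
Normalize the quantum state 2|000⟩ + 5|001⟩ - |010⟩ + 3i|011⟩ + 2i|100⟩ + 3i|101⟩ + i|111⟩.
0.2747|000⟩ + 0.6868|001⟩ - 0.1374|010⟩ + 0.4121i|011⟩ + 0.2747i|100⟩ + 0.4121i|101⟩ + 0.1374i|111⟩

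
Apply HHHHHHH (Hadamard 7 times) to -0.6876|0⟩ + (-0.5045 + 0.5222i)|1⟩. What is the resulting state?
(-0.8429 + 0.3693i)|0⟩ + (-0.1295 - 0.3693i)|1⟩

H² = I, so H^7 = H: a single Hadamard. With (a, b) = (-0.6876, (-0.5045 + 0.5222i)), H gives ((a + b)/√2, (a − b)/√2) = ((-0.8429 + 0.3693i), (-0.1295 - 0.3693i)).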